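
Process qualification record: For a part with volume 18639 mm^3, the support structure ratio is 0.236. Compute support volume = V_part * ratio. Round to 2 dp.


V_support = 18639 * 0.236 = 4398.8 mm^3


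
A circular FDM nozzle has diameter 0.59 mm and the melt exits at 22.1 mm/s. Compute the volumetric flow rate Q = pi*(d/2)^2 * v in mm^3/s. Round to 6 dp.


A = pi*(0.59/2)^2 = 0.2733971 mm^2
Q = 0.2733971 * 22.1 = 6.042076 mm^3/s


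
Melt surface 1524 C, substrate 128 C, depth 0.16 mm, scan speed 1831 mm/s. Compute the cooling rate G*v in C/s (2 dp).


G = (1524-128)/0.16 = 8725.0 C/mm
CR = 8725.0 * 1831 = 15975475.0 C/s


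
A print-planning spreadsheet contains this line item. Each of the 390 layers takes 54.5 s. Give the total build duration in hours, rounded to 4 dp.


t = 390 * 54.5 / 3600 = 5.9042 hrs


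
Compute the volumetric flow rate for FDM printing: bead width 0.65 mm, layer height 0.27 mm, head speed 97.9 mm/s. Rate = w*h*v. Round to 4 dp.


Rate = 0.65 * 0.27 * 97.9 = 17.1815 mm^3/s


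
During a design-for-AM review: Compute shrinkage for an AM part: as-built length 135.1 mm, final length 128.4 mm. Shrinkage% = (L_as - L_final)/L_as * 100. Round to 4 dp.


Shrinkage = ((135.1-128.4)/135.1)*100 = 4.9593 %


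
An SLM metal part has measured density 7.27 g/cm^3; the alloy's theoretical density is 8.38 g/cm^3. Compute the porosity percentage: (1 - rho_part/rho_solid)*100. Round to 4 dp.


Porosity = (1-7.27/8.38)*100 = 13.2458 %


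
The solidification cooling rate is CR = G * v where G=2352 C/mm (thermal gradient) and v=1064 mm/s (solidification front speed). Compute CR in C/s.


CR = 2352 * 1064 = 2502528 C/s


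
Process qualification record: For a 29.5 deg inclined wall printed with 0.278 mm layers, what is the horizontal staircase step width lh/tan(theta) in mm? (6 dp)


step = 0.278 / tan(29.5) = 0.491363 mm


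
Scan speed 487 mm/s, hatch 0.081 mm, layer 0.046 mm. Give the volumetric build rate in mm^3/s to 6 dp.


Rate = 487 * 0.081 * 0.046 = 1.814562 mm^3/s


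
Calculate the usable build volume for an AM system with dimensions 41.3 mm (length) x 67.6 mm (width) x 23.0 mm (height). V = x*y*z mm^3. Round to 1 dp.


V = 41.3 * 67.6 * 23.0 = 64213.2 mm^3


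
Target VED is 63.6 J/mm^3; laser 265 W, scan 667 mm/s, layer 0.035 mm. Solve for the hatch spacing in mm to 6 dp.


h = 265 / (63.6*667*0.035) = 0.178482 mm


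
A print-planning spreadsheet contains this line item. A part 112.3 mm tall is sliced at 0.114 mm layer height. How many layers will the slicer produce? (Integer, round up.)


Layers = ceil(112.3/0.114) = 986


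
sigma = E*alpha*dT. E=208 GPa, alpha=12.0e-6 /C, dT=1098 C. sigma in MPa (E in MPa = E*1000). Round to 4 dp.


sigma = 208*1000 * 12.0e-6 * 1098 = 2740.608 MPa


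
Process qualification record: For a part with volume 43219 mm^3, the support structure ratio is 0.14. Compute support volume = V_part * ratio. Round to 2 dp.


V_support = 43219 * 0.14 = 6050.66 mm^3


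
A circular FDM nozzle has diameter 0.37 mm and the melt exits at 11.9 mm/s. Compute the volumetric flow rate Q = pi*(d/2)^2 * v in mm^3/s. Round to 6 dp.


A = pi*(0.37/2)^2 = 0.10752101 mm^2
Q = 0.10752101 * 11.9 = 1.2795 mm^3/s


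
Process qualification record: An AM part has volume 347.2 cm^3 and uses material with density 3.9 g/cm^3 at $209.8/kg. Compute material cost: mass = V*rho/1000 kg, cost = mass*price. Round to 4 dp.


Mass = 347.2*3.9/1000 = 1.35408 kg
Cost = 1.35408 * 209.8 = 284.086 $


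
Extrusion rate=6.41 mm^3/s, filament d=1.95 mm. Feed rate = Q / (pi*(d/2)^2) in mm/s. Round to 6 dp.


A = pi*(1.95/2)^2 = 2.986477
v = 6.41 / 2.986477 = 2.146342 mm/s


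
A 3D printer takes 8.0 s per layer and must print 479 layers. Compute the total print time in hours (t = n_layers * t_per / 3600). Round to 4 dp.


t = 479 * 8.0 / 3600 = 1.0644 hrs


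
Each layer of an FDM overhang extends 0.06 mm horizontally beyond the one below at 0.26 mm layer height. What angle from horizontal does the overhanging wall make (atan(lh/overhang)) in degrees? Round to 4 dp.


angle = atan(0.26/0.06) = 77.0054 degrees


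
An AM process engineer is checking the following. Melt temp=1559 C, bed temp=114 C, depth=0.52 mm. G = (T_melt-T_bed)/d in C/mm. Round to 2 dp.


G = (1559-114)/0.52 = 2778.85 C/mm


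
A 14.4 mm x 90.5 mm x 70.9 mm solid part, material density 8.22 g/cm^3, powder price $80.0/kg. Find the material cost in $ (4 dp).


V = 14.4 * 90.5 * 70.9 = 92396.88 mm^3 = 92.39688 cm^3
Mass = 92.39688 * 8.22 / 1000 = 0.75950235 kg
Cost = 0.75950235 * 80.0 = 60.7602 $


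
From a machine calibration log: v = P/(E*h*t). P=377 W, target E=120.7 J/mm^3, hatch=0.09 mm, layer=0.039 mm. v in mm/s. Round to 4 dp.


v = 377 / (120.7*0.09*0.039) = 889.8708 mm/s


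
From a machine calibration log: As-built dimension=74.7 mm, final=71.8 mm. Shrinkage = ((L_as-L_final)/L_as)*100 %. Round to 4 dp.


Shrinkage = ((74.7-71.8)/74.7)*100 = 3.8822 %


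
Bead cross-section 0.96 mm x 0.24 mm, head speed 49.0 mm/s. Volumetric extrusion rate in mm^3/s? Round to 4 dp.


Rate = 0.96 * 0.24 * 49.0 = 11.2896 mm^3/s


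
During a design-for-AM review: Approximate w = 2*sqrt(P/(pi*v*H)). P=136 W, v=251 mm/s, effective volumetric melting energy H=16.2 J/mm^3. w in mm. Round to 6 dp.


w = 2*sqrt(136/(pi*251*16.2)) = 0.206362 mm


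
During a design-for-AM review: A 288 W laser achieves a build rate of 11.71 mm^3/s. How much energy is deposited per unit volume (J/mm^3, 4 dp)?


SE = 288 / 11.71 = 24.5944 J/mm^3


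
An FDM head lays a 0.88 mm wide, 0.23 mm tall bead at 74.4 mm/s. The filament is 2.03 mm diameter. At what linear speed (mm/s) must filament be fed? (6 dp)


Q = 0.88 * 0.23 * 74.4 = 15.05856 mm^3/s
A_fil = pi*(2.03/2)^2 = 3.23654729 mm^2
v_feed = 15.05856 / 3.23654729 = 4.652662 mm/s


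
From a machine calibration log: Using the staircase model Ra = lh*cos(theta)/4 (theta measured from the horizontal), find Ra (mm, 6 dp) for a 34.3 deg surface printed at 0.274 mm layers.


Ra = 0.274 * cos(34.3) / 4 = 0.056588 mm


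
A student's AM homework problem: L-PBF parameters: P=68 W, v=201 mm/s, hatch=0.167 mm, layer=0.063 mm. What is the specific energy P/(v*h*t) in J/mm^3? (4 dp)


Build rate = 201 * 0.167 * 0.063 = 2.114721 mm^3/s
SE = 68 / 2.114721 = 32.1555 J/mm^3


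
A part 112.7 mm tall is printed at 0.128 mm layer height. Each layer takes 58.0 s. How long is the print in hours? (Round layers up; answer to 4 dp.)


Layers = ceil(112.7/0.128) = 881
t = 881 * 58.0 / 3600 = 14.1939 hrs


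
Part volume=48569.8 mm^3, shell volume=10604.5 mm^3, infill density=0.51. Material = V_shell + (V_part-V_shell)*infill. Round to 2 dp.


V_infill = (48569.8 - 10604.5) * 0.51 = 19362.3
V_total = 10604.5 + 19362.3 = 29966.8 mm^3


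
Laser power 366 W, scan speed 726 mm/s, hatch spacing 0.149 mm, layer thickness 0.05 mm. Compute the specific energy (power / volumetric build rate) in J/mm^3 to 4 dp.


Build rate = 726 * 0.149 * 0.05 = 5.4087 mm^3/s
SE = 366 / 5.4087 = 67.6688 J/mm^3


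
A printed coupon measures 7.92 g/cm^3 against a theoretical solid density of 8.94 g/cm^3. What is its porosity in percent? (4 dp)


Porosity = (1-7.92/8.94)*100 = 11.4094 %


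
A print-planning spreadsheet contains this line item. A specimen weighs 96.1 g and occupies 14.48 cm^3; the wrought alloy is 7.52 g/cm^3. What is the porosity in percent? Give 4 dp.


rho_part = 96.1 / 14.48 = 6.63674033 g/cm^3
Porosity = (1 - 6.63674033/7.52)*100 = 11.7455 %


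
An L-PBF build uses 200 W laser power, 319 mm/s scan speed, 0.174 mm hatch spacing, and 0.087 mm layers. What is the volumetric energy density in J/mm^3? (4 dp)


E = 200 / (319*0.174*0.087) = 41.4163 J/mm^3


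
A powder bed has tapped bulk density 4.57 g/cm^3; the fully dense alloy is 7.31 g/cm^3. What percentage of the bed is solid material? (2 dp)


Packing = (4.57/7.31)*100 = 62.52 %


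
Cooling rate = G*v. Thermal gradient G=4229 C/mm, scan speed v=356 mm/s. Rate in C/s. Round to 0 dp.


CR = 4229 * 356 = 1505524 C/s


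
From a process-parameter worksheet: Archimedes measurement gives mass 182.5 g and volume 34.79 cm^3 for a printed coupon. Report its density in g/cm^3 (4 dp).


rho = 182.5 / 34.79 = 5.2458 g/cm^3


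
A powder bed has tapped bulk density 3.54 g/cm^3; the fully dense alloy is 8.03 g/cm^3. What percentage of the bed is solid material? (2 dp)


Packing = (3.54/8.03)*100 = 44.08 %


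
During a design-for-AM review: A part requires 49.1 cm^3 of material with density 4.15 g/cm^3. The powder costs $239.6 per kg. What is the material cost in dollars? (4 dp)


Mass = 49.1*4.15/1000 = 0.203765 kg
Cost = 0.203765 * 239.6 = 48.8221 $


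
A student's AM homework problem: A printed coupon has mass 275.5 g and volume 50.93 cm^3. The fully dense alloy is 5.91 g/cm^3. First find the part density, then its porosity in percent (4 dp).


rho_part = 275.5 / 50.93 = 5.40938543 g/cm^3
Porosity = (1 - 5.40938543/5.91)*100 = 8.4706 %


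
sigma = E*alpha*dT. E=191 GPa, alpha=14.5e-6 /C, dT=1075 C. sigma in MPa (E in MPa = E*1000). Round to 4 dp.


sigma = 191*1000 * 14.5e-6 * 1075 = 2977.2125 MPa


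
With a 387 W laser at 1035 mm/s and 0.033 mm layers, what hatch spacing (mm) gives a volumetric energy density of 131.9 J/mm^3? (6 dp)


h = 387 / (131.9*1035*0.033) = 0.085904 mm


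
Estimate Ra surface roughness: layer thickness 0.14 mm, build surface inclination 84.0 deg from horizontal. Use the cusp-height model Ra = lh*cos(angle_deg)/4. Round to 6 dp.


Ra = 0.14 * cos(84.0) / 4 = 0.003658 mm


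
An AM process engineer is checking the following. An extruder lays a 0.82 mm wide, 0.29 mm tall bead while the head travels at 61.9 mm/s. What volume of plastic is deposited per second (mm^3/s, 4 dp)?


Rate = 0.82 * 0.29 * 61.9 = 14.7198 mm^3/s


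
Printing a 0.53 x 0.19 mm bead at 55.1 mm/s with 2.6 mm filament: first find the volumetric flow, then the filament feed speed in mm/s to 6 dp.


Q = 0.53 * 0.19 * 55.1 = 5.54857 mm^3/s
A_fil = pi*(2.6/2)^2 = 5.30929158 mm^2
v_feed = 5.54857 / 5.30929158 = 1.045068 mm/s


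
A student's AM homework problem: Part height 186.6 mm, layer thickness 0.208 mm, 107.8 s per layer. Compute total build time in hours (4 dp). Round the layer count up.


Layers = ceil(186.6/0.208) = 898
t = 898 * 107.8 / 3600 = 26.8901 hrs


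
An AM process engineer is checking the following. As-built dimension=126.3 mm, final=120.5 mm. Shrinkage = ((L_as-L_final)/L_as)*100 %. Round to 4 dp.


Shrinkage = ((126.3-120.5)/126.3)*100 = 4.5922 %


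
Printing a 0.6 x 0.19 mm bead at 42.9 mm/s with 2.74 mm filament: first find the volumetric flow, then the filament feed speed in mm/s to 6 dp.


Q = 0.6 * 0.19 * 42.9 = 4.8906 mm^3/s
A_fil = pi*(2.74/2)^2 = 5.89645525 mm^2
v_feed = 4.8906 / 5.89645525 = 0.829414 mm/s


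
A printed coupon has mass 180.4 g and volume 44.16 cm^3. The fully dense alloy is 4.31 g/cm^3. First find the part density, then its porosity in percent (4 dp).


rho_part = 180.4 / 44.16 = 4.08514493 g/cm^3
Porosity = (1 - 4.08514493/4.31)*100 = 5.2171 %


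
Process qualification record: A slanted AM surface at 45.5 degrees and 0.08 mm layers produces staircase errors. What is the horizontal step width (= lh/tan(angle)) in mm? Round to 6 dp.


step = 0.08 / tan(45.5) = 0.078616 mm


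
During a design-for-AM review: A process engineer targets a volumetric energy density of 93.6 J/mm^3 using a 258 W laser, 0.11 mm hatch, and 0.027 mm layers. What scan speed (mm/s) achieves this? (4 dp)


v = 258 / (93.6*0.11*0.027) = 928.0843 mm/s


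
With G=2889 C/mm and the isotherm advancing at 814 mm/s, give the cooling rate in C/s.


CR = 2889 * 814 = 2351646 C/s


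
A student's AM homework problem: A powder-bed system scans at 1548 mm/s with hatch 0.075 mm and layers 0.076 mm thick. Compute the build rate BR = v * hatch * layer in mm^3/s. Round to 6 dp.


Rate = 1548 * 0.075 * 0.076 = 8.8236 mm^3/s


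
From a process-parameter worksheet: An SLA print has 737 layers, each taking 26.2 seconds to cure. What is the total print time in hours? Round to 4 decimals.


t = 737 * 26.2 / 3600 = 5.3637 hrs


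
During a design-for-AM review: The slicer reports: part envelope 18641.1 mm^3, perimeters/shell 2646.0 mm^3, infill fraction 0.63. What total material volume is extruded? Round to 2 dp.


V_infill = (18641.1 - 2646.0) * 0.63 = 10076.91
V_total = 2646.0 + 10076.91 = 12722.91 mm^3


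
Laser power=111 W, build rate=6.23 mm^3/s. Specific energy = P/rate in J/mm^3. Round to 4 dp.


SE = 111 / 6.23 = 17.817 J/mm^3


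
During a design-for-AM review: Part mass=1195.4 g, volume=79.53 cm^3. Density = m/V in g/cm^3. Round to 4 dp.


rho = 1195.4 / 79.53 = 15.0308 g/cm^3


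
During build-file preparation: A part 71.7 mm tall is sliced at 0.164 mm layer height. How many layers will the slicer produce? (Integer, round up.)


Layers = ceil(71.7/0.164) = 438


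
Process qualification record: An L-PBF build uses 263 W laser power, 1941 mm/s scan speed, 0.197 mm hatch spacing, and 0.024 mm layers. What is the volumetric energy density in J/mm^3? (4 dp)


E = 263 / (1941*0.197*0.024) = 28.6585 J/mm^3


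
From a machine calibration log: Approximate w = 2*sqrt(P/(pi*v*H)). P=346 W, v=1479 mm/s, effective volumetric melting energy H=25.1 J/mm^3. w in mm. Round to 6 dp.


w = 2*sqrt(346/(pi*1479*25.1)) = 0.108936 mm


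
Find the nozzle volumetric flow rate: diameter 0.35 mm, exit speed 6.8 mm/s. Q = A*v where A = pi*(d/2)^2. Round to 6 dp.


A = pi*(0.35/2)^2 = 0.09621128 mm^2
Q = 0.09621128 * 6.8 = 0.654237 mm^3/s


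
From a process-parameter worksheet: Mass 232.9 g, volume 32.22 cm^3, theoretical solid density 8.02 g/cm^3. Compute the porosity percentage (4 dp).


rho_part = 232.9 / 32.22 = 7.22842955 g/cm^3
Porosity = (1 - 7.22842955/8.02)*100 = 9.87 %


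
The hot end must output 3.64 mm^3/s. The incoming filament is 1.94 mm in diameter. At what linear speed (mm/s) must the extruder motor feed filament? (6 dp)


A = pi*(1.94/2)^2 = 2.955925
v = 3.64 / 2.955925 = 1.231425 mm/s


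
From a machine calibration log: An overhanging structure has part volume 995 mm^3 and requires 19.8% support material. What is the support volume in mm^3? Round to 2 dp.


V_support = 995 * 0.198 = 197.01 mm^3


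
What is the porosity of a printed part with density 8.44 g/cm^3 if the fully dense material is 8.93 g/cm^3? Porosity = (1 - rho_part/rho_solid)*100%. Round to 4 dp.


Porosity = (1-8.44/8.93)*100 = 5.4871 %


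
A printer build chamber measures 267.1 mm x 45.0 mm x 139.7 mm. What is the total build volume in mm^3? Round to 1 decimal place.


V = 267.1 * 45.0 * 139.7 = 1679124.2 mm^3


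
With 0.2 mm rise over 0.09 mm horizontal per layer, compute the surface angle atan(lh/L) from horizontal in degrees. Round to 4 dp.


angle = atan(0.2/0.09) = 65.7723 degrees


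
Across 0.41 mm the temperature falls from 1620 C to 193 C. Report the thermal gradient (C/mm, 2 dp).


G = (1620-193)/0.41 = 3480.49 C/mm


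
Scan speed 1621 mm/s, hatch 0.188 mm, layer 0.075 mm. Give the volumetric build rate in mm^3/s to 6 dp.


Rate = 1621 * 0.188 * 0.075 = 22.8561 mm^3/s


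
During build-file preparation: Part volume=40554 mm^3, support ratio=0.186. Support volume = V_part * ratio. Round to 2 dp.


V_support = 40554 * 0.186 = 7543.04 mm^3


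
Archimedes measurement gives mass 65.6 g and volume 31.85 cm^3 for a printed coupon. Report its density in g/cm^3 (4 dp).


rho = 65.6 / 31.85 = 2.0597 g/cm^3


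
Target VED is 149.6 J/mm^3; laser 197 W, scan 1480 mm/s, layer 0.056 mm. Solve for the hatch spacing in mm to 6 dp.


h = 197 / (149.6*1480*0.056) = 0.015889 mm


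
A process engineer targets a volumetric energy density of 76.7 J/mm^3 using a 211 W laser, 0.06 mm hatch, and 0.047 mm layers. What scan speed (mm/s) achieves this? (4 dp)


v = 211 / (76.7*0.06*0.047) = 975.5241 mm/s


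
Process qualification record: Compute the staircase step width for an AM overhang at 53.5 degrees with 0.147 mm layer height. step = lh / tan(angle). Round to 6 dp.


step = 0.147 / tan(53.5) = 0.108774 mm


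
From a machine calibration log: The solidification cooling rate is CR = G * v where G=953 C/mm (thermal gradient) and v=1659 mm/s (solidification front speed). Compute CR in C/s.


CR = 953 * 1659 = 1581027 C/s


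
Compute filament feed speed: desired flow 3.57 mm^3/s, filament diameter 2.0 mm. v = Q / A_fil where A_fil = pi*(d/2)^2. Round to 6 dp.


A = pi*(2.0/2)^2 = 3.141593
v = 3.57 / 3.141593 = 1.136366 mm/s


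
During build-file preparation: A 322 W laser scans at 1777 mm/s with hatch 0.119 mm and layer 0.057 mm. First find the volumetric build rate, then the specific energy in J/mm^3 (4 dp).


Build rate = 1777 * 0.119 * 0.057 = 12.053391 mm^3/s
SE = 322 / 12.053391 = 26.7145 J/mm^3


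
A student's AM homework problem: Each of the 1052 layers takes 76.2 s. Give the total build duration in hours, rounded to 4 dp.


t = 1052 * 76.2 / 3600 = 22.2673 hrs


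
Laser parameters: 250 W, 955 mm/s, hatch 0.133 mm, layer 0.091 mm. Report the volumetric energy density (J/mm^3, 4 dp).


E = 250 / (955*0.133*0.091) = 21.6294 J/mm^3


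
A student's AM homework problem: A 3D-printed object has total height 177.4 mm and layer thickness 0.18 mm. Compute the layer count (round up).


Layers = ceil(177.4/0.18) = 986


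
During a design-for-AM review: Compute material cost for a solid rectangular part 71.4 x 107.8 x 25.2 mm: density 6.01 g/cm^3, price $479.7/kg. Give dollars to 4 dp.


V = 71.4 * 107.8 * 25.2 = 193962.384 mm^3 = 193.962384 cm^3
Mass = 193.962384 * 6.01 / 1000 = 1.16571393 kg
Cost = 1.16571393 * 479.7 = 559.193 $


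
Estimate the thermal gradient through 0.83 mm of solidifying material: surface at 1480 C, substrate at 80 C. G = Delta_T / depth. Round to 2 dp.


G = (1480-80)/0.83 = 1686.75 C/mm


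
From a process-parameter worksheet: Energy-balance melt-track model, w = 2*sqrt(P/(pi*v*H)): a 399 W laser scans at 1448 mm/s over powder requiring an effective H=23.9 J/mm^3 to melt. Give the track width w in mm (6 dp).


w = 2*sqrt(399/(pi*1448*23.9)) = 0.12116 mm


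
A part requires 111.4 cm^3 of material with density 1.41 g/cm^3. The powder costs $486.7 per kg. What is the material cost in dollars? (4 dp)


Mass = 111.4*1.41/1000 = 0.157074 kg
Cost = 0.157074 * 486.7 = 76.4479 $


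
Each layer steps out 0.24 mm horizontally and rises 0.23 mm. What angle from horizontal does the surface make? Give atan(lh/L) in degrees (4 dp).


angle = atan(0.23/0.24) = 43.7811 degrees


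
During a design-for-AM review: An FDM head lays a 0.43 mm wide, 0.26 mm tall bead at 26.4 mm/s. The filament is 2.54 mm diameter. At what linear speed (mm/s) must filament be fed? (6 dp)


Q = 0.43 * 0.26 * 26.4 = 2.95152 mm^3/s
A_fil = pi*(2.54/2)^2 = 5.06707479 mm^2
v_feed = 2.95152 / 5.06707479 = 0.58249 mm/s


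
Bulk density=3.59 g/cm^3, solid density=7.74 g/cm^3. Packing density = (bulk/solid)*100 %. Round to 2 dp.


Packing = (3.59/7.74)*100 = 46.38 %


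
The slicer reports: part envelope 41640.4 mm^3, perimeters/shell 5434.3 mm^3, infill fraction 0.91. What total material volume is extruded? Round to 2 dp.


V_infill = (41640.4 - 5434.3) * 0.91 = 32947.55
V_total = 5434.3 + 32947.55 = 38381.85 mm^3


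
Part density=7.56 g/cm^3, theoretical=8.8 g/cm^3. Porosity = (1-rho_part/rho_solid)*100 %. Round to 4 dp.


Porosity = (1-7.56/8.8)*100 = 14.0909 %


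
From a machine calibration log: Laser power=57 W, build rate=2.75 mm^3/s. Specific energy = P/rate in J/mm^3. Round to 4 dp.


SE = 57 / 2.75 = 20.7273 J/mm^3


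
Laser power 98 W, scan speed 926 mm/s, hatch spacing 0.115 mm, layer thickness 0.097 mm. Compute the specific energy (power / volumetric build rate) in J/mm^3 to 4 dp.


Build rate = 926 * 0.115 * 0.097 = 10.32953 mm^3/s
SE = 98 / 10.32953 = 9.4874 J/mm^3


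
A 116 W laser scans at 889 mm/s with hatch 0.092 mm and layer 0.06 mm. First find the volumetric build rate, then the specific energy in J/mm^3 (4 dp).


Build rate = 889 * 0.092 * 0.06 = 4.90728 mm^3/s
SE = 116 / 4.90728 = 23.6383 J/mm^3


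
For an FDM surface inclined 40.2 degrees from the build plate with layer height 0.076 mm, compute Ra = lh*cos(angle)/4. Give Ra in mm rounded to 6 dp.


Ra = 0.076 * cos(40.2) / 4 = 0.014512 mm


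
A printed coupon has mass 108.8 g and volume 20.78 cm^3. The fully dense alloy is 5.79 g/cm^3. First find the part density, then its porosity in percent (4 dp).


rho_part = 108.8 / 20.78 = 5.23580366 g/cm^3
Porosity = (1 - 5.23580366/5.79)*100 = 9.5716 %


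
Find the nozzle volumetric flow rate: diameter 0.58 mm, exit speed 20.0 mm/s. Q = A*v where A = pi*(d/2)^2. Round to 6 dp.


A = pi*(0.58/2)^2 = 0.26420794 mm^2
Q = 0.26420794 * 20.0 = 5.284159 mm^3/s


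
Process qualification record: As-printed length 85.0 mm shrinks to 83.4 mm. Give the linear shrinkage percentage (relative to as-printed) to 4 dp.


Shrinkage = ((85.0-83.4)/85.0)*100 = 1.8824 %


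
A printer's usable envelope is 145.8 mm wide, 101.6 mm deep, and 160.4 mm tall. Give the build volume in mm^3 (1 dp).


V = 145.8 * 101.6 * 160.4 = 2376050.1 mm^3


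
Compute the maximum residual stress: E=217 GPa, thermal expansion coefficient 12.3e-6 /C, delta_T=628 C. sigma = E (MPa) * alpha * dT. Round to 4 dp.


sigma = 217*1000 * 12.3e-6 * 628 = 1676.1948 MPa


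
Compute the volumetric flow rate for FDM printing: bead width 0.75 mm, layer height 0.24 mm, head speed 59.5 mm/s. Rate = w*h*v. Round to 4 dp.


Rate = 0.75 * 0.24 * 59.5 = 10.71 mm^3/s


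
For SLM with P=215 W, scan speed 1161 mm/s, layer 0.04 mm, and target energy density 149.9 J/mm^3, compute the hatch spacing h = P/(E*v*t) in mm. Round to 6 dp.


h = 215 / (149.9*1161*0.04) = 0.030885 mm


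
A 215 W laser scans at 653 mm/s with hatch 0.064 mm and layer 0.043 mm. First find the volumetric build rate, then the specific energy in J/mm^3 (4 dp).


Build rate = 653 * 0.064 * 0.043 = 1.797056 mm^3/s
SE = 215 / 1.797056 = 119.6401 J/mm^3


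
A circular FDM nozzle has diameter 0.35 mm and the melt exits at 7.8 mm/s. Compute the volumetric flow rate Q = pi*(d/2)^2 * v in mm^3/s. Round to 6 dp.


A = pi*(0.35/2)^2 = 0.09621128 mm^2
Q = 0.09621128 * 7.8 = 0.750448 mm^3/s


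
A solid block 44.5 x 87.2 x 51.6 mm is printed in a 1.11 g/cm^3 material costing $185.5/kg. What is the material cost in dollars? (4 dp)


V = 44.5 * 87.2 * 51.6 = 200228.64 mm^3 = 200.22864 cm^3
Mass = 200.22864 * 1.11 / 1000 = 0.22225379 kg
Cost = 0.22225379 * 185.5 = 41.2281 $


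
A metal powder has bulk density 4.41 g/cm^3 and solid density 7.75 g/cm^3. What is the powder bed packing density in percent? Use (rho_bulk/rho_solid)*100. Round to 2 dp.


Packing = (4.41/7.75)*100 = 56.9 %


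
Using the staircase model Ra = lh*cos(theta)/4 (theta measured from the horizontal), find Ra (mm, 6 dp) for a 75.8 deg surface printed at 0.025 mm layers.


Ra = 0.025 * cos(75.8) / 4 = 0.001533 mm


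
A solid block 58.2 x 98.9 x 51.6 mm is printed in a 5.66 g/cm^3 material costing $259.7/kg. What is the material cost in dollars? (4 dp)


V = 58.2 * 98.9 * 51.6 = 297008.568 mm^3 = 297.008568 cm^3
Mass = 297.008568 * 5.66 / 1000 = 1.68106849 kg
Cost = 1.68106849 * 259.7 = 436.5735 $


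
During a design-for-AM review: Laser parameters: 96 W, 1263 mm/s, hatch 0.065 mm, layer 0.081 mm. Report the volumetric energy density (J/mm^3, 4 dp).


E = 96 / (1263*0.065*0.081) = 14.4368 J/mm^3


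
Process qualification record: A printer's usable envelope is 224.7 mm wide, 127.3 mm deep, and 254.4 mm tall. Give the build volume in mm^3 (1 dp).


V = 224.7 * 127.3 * 254.4 = 7276936.5 mm^3


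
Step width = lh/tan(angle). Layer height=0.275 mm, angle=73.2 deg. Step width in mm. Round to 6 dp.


step = 0.275 / tan(73.2) = 0.083027 mm


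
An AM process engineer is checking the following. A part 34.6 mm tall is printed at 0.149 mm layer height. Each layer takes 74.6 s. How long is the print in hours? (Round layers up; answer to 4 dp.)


Layers = ceil(34.6/0.149) = 233
t = 233 * 74.6 / 3600 = 4.8283 hrs


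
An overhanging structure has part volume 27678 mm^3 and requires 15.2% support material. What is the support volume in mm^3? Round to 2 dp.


V_support = 27678 * 0.152 = 4207.06 mm^3


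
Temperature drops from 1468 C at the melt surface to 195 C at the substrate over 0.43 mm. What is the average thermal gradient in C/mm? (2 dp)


G = (1468-195)/0.43 = 2960.47 C/mm


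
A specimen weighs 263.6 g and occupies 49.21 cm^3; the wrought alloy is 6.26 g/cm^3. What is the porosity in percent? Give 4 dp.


rho_part = 263.6 / 49.21 = 5.35663483 g/cm^3
Porosity = (1 - 5.35663483/6.26)*100 = 14.4308 %


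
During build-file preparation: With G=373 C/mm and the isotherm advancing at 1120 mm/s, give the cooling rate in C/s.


CR = 373 * 1120 = 417760 C/s


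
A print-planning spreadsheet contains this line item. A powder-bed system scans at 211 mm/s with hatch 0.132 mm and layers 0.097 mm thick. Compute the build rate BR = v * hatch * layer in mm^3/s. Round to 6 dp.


Rate = 211 * 0.132 * 0.097 = 2.701644 mm^3/s


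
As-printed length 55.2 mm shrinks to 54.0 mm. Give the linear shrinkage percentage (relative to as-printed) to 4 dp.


Shrinkage = ((55.2-54.0)/55.2)*100 = 2.1739 %


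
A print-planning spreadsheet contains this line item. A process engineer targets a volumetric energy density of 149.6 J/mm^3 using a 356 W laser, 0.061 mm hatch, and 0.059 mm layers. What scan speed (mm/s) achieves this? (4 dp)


v = 356 / (149.6*0.061*0.059) = 661.2057 mm/s


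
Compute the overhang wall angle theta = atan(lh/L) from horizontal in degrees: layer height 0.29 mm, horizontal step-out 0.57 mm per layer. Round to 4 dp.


angle = atan(0.29/0.57) = 26.9657 degrees


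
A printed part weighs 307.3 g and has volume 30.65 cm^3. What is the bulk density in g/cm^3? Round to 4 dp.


rho = 307.3 / 30.65 = 10.0261 g/cm^3


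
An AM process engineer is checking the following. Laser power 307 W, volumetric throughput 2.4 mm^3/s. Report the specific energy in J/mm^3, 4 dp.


SE = 307 / 2.4 = 127.9167 J/mm^3


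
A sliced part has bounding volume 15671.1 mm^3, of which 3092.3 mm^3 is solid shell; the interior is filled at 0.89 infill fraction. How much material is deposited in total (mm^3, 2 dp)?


V_infill = (15671.1 - 3092.3) * 0.89 = 11195.13
V_total = 3092.3 + 11195.13 = 14287.43 mm^3


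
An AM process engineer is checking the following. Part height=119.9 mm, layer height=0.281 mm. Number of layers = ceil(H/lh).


Layers = ceil(119.9/0.281) = 427


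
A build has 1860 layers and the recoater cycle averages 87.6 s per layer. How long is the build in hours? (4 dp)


t = 1860 * 87.6 / 3600 = 45.26 hrs


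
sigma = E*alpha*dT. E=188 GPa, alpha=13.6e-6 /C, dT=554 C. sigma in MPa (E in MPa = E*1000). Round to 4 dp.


sigma = 188*1000 * 13.6e-6 * 554 = 1416.4672 MPa


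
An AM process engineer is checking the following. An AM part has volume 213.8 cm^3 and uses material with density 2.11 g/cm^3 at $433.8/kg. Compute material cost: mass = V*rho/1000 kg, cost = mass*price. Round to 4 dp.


Mass = 213.8*2.11/1000 = 0.451118 kg
Cost = 0.451118 * 433.8 = 195.695 $


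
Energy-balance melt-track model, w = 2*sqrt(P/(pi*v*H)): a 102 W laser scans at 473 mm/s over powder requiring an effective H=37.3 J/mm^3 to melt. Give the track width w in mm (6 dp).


w = 2*sqrt(102/(pi*473*37.3)) = 0.085797 mm


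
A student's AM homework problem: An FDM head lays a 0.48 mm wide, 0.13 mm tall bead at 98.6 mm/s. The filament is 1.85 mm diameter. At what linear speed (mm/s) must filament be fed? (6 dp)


Q = 0.48 * 0.13 * 98.6 = 6.15264 mm^3/s
A_fil = pi*(1.85/2)^2 = 2.68802521 mm^2
v_feed = 6.15264 / 2.68802521 = 2.288907 mm/s


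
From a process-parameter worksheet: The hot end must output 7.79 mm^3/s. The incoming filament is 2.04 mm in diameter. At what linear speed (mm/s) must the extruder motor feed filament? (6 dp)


A = pi*(2.04/2)^2 = 3.268513
v = 7.79 / 3.268513 = 2.383347 mm/s


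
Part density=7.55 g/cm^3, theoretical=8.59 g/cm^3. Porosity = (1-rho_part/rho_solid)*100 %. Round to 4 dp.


Porosity = (1-7.55/8.59)*100 = 12.1071 %


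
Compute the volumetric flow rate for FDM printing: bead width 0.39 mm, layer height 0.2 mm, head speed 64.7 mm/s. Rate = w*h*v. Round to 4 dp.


Rate = 0.39 * 0.2 * 64.7 = 5.0466 mm^3/s


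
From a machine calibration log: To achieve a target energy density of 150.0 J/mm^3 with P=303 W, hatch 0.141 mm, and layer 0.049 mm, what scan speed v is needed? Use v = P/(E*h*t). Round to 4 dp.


v = 303 / (150.0*0.141*0.049) = 292.3723 mm/s


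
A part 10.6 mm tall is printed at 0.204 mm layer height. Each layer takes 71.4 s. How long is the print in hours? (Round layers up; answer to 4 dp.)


Layers = ceil(10.6/0.204) = 52
t = 52 * 71.4 / 3600 = 1.0313 hrs


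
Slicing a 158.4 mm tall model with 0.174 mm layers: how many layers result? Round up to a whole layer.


Layers = ceil(158.4/0.174) = 911


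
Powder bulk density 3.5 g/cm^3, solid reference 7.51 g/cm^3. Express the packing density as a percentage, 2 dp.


Packing = (3.5/7.51)*100 = 46.6 %


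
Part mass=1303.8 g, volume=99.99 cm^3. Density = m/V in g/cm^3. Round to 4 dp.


rho = 1303.8 / 99.99 = 13.0393 g/cm^3


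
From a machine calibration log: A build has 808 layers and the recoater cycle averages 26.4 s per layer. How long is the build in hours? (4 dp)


t = 808 * 26.4 / 3600 = 5.9253 hrs


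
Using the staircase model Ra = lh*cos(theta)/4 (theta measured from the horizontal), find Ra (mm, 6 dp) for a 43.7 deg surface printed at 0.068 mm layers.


Ra = 0.068 * cos(43.7) / 4 = 0.01229 mm


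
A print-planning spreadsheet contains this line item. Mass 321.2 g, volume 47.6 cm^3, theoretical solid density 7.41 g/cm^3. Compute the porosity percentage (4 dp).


rho_part = 321.2 / 47.6 = 6.74789916 g/cm^3
Porosity = (1 - 6.74789916/7.41)*100 = 8.9352 %


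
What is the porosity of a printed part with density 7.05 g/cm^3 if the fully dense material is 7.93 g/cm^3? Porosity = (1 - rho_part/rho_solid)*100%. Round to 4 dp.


Porosity = (1-7.05/7.93)*100 = 11.0971 %


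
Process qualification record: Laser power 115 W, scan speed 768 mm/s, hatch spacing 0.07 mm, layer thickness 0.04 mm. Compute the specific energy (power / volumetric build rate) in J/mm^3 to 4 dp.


Build rate = 768 * 0.07 * 0.04 = 2.1504 mm^3/s
SE = 115 / 2.1504 = 53.4784 J/mm^3


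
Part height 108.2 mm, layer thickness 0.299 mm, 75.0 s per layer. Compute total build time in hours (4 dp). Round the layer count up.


Layers = ceil(108.2/0.299) = 362
t = 362 * 75.0 / 3600 = 7.5417 hrs


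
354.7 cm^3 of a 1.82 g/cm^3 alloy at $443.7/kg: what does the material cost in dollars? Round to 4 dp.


Mass = 354.7*1.82/1000 = 0.645554 kg
Cost = 0.645554 * 443.7 = 286.4323 $


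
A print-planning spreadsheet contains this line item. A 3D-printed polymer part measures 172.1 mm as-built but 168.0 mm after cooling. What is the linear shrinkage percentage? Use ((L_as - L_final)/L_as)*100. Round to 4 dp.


Shrinkage = ((172.1-168.0)/172.1)*100 = 2.3823 %


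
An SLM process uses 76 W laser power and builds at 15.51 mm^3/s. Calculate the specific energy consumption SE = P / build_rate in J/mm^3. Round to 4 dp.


SE = 76 / 15.51 = 4.9001 J/mm^3


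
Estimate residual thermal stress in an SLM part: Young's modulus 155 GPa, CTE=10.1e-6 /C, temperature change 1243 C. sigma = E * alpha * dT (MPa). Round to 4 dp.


sigma = 155*1000 * 10.1e-6 * 1243 = 1945.9165 MPa


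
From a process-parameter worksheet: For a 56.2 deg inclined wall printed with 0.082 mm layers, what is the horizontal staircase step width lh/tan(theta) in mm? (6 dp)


step = 0.082 / tan(56.2) = 0.054894 mm


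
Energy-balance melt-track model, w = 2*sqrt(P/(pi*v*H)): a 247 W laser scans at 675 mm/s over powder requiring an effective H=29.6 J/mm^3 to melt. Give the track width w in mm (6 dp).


w = 2*sqrt(247/(pi*675*29.6)) = 0.12546 mm


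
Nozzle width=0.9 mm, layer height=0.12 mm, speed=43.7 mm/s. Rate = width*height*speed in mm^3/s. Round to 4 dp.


Rate = 0.9 * 0.12 * 43.7 = 4.7196 mm^3/s


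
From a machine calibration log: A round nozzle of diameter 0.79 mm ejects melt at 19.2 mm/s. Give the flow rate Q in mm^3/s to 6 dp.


A = pi*(0.79/2)^2 = 0.49016699 mm^2
Q = 0.49016699 * 19.2 = 9.411206 mm^3/s


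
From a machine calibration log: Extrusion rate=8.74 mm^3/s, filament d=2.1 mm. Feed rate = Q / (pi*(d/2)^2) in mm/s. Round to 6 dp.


A = pi*(2.1/2)^2 = 3.463606
v = 8.74 / 3.463606 = 2.523382 mm/s


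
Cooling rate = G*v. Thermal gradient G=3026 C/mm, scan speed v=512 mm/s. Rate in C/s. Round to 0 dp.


CR = 3026 * 512 = 1549312 C/s


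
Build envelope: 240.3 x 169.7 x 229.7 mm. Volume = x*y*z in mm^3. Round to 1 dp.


V = 240.3 * 169.7 * 229.7 = 9366915.6 mm^3


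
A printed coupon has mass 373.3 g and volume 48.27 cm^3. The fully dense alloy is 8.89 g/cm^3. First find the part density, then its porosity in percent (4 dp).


rho_part = 373.3 / 48.27 = 7.73358193 g/cm^3
Porosity = (1 - 7.73358193/8.89)*100 = 13.0081 %


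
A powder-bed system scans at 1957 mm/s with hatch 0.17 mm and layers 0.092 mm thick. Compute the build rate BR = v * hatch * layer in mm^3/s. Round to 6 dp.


Rate = 1957 * 0.17 * 0.092 = 30.60748 mm^3/s


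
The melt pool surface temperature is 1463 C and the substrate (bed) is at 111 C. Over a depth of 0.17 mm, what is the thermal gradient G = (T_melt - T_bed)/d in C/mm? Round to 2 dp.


G = (1463-111)/0.17 = 7952.94 C/mm


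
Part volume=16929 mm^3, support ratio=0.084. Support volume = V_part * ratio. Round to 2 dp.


V_support = 16929 * 0.084 = 1422.04 mm^3


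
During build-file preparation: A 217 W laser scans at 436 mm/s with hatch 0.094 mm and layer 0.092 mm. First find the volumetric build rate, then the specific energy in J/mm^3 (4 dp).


Build rate = 436 * 0.094 * 0.092 = 3.770528 mm^3/s
SE = 217 / 3.770528 = 57.5516 J/mm^3


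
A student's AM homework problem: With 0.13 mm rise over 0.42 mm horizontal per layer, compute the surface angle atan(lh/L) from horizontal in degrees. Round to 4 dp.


angle = atan(0.13/0.42) = 17.1985 degrees


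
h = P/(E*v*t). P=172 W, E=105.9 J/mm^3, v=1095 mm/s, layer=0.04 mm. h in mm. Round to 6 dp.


h = 172 / (105.9*1095*0.04) = 0.037082 mm


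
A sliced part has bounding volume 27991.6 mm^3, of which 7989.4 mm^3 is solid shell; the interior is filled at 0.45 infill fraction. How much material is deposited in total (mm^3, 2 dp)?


V_infill = (27991.6 - 7989.4) * 0.45 = 9000.99
V_total = 7989.4 + 9000.99 = 16990.39 mm^3


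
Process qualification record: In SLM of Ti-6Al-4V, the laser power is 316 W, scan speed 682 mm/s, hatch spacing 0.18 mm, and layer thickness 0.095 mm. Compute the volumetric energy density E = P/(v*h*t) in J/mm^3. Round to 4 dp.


E = 316 / (682*0.18*0.095) = 27.0961 J/mm^3


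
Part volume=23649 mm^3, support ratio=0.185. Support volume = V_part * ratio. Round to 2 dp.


V_support = 23649 * 0.185 = 4375.07 mm^3


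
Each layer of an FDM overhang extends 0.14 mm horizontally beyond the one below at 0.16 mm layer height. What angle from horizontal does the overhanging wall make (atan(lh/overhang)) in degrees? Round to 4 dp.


angle = atan(0.16/0.14) = 48.8141 degrees


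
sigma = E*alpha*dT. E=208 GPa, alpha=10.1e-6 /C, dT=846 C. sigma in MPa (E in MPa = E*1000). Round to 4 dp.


sigma = 208*1000 * 10.1e-6 * 846 = 1777.2768 MPa


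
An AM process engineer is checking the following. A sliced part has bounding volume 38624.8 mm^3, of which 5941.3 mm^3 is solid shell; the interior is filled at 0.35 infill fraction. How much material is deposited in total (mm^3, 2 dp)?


V_infill = (38624.8 - 5941.3) * 0.35 = 11439.23
V_total = 5941.3 + 11439.23 = 17380.53 mm^3


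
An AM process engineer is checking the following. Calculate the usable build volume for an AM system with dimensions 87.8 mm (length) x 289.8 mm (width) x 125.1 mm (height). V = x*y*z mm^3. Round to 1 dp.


V = 87.8 * 289.8 * 125.1 = 3183099.4 mm^3


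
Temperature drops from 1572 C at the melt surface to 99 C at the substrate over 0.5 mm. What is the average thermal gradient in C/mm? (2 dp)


G = (1572-99)/0.5 = 2946.0 C/mm


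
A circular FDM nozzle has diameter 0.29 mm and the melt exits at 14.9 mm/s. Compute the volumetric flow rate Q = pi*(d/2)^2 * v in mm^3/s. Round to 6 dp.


A = pi*(0.29/2)^2 = 0.06605199 mm^2
Q = 0.06605199 * 14.9 = 0.984175 mm^3/s


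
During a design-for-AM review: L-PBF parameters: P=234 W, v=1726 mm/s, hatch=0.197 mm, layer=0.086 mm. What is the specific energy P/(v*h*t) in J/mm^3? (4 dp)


Build rate = 1726 * 0.197 * 0.086 = 29.241892 mm^3/s
SE = 234 / 29.241892 = 8.0022 J/mm^3


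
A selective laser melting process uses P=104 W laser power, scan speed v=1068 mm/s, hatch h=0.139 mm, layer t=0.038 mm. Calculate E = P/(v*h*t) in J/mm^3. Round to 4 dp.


E = 104 / (1068*0.139*0.038) = 18.4359 J/mm^3


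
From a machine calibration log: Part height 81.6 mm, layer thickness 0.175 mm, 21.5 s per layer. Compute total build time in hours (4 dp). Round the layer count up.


Layers = ceil(81.6/0.175) = 467
t = 467 * 21.5 / 3600 = 2.789 hrs


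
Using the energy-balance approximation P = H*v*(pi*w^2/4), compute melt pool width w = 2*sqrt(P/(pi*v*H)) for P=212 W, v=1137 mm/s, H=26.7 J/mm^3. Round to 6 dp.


w = 2*sqrt(212/(pi*1137*26.7)) = 0.094295 mm


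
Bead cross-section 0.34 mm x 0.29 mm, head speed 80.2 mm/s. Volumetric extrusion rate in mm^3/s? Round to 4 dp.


Rate = 0.34 * 0.29 * 80.2 = 7.9077 mm^3/s


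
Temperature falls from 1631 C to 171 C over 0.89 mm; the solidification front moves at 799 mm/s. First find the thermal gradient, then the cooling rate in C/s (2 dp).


G = (1631-171)/0.89 = 1640.4494382 C/mm
CR = 1640.4494382 * 799 = 1310719.1 C/s


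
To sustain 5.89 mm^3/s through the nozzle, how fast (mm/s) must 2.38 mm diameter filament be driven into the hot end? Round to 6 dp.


A = pi*(2.38/2)^2 = 4.448809
v = 5.89 / 4.448809 = 1.32395 mm/s


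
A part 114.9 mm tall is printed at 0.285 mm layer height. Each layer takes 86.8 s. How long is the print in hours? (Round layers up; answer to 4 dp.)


Layers = ceil(114.9/0.285) = 404
t = 404 * 86.8 / 3600 = 9.7409 hrs


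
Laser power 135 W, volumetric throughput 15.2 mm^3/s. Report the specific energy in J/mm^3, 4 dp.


SE = 135 / 15.2 = 8.8816 J/mm^3


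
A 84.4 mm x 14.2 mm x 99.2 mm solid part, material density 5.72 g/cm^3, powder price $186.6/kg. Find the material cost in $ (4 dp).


V = 84.4 * 14.2 * 99.2 = 118889.216 mm^3 = 118.889216 cm^3
Mass = 118.889216 * 5.72 / 1000 = 0.68004632 kg
Cost = 0.68004632 * 186.6 = 126.8966 $


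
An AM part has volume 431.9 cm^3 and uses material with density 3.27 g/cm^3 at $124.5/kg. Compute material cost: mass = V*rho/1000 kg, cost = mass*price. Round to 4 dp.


Mass = 431.9*3.27/1000 = 1.412313 kg
Cost = 1.412313 * 124.5 = 175.833 $
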